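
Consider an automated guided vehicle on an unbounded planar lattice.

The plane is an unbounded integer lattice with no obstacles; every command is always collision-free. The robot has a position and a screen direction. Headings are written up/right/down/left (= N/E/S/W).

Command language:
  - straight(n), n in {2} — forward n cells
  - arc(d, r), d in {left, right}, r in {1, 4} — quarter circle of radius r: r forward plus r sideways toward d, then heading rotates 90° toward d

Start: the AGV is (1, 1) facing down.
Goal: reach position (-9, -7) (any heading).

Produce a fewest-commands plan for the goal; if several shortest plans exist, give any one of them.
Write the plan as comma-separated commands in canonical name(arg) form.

start: (1, 1) facing down
t=1 arc(right, 4) ⇒ (-3, -3) facing left
t=2 straight(2) ⇒ (-5, -3) facing left
t=3 arc(left, 4) ⇒ (-9, -7) facing down
no 2-step plan works, so 3 is optimal.

arc(right, 4), straight(2), arc(left, 4)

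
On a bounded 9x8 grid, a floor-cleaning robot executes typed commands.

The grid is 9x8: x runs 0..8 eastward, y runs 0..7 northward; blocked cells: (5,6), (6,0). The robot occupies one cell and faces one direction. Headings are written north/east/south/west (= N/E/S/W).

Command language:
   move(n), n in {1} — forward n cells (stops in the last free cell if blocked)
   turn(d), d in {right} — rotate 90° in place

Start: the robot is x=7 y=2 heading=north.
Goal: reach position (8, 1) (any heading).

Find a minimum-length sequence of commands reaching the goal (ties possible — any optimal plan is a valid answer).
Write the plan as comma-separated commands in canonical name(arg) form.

begin: x=7 y=2 heading=north
[1] after turn(right): x=7 y=2 heading=east
[2] after move(1): x=8 y=2 heading=east
[3] after turn(right): x=8 y=2 heading=south
[4] after move(1): x=8 y=1 heading=south
no 3-step plan works, so 4 is optimal.

turn(right), move(1), turn(right), move(1)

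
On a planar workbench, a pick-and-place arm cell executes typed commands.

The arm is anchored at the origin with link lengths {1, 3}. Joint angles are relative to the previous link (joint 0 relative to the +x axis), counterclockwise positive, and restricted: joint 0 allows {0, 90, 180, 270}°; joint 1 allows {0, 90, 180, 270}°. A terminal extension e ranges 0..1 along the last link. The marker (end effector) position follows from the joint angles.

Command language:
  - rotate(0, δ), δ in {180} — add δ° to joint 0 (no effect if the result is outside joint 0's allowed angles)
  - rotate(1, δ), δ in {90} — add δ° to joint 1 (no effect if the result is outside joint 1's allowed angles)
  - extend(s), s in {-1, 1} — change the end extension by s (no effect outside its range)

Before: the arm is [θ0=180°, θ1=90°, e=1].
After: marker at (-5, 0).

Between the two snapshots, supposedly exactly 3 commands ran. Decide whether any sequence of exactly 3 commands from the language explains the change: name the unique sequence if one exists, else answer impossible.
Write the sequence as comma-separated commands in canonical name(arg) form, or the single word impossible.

initial: [θ0=180°, θ1=90°, e=1]
t=1 rotate(1, 90) ⇒ [θ0=180°, θ1=180°, e=1]
t=2 rotate(1, 90) ⇒ [θ0=180°, θ1=270°, e=1]
t=3 rotate(1, 90) ⇒ [θ0=180°, θ1=0°, e=1]
uniquely the one of 64 3-step routes that fits.

rotate(1, 90), rotate(1, 90), rotate(1, 90)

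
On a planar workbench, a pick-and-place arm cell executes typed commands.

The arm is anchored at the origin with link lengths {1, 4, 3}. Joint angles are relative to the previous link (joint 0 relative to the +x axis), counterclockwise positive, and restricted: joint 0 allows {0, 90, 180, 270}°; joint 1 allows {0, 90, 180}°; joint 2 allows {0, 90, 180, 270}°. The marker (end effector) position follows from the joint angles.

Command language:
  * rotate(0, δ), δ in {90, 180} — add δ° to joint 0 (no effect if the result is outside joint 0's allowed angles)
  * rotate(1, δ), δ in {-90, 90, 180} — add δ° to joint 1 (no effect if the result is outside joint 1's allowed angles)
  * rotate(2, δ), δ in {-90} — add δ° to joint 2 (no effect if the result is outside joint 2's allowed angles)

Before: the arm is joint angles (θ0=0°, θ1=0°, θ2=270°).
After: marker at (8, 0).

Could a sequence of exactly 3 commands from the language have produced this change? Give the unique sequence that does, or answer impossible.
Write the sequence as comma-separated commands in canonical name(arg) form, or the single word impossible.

rotate(2, -90), rotate(2, -90), rotate(2, -90)

from: joint angles (θ0=0°, θ1=0°, θ2=270°)
t=1 rotate(2, -90) ⇒ joint angles (θ0=0°, θ1=0°, θ2=180°)
t=2 rotate(2, -90) ⇒ joint angles (θ0=0°, θ1=0°, θ2=90°)
t=3 rotate(2, -90) ⇒ joint angles (θ0=0°, θ1=0°, θ2=0°)
uniquely the one of 216 3-step routes that fits.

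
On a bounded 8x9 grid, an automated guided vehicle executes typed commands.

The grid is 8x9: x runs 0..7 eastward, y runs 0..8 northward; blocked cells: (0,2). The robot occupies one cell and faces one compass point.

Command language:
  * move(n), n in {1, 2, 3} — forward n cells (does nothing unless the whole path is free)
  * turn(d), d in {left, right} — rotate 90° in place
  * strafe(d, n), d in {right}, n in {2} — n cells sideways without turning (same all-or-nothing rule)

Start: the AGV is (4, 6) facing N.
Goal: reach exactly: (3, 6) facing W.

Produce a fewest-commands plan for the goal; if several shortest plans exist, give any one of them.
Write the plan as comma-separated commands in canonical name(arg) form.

turn(left), move(1)

begin: (4, 6) facing N
t=1 turn(left) ⇒ (4, 6) facing W
t=2 move(1) ⇒ (3, 6) facing W
no 1-step plan works, so 2 is optimal.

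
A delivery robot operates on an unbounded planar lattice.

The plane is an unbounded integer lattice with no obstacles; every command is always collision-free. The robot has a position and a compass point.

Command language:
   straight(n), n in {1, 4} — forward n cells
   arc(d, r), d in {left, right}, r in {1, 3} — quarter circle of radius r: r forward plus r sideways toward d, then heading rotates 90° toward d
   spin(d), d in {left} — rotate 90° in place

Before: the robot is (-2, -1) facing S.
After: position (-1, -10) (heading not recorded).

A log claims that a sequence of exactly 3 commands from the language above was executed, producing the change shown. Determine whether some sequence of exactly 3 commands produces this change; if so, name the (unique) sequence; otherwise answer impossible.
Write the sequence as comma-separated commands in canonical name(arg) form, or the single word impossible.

straight(4), straight(4), arc(left, 1)

key: running arc(left, 1) before straight(4) would end elsewhere — order is forced
begin: (-2, -1) facing S
1. straight(4) → (-2, -5) facing S
2. straight(4) → (-2, -9) facing S
3. arc(left, 1) → (-1, -10) facing E
uniquely the one of 343 3-step routes that fits.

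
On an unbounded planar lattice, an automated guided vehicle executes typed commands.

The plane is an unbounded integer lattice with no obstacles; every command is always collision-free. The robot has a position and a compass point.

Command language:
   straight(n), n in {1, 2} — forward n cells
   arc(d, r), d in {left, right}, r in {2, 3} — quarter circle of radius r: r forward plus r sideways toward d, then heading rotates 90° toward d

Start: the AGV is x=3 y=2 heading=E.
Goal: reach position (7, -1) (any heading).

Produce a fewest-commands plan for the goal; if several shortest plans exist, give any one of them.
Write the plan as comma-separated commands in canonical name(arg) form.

straight(1), arc(right, 3)

start: x=3 y=2 heading=E
[1] after straight(1): x=4 y=2 heading=E
[2] after arc(right, 3): x=7 y=-1 heading=S
nothing shorter than 2 reaches the goal.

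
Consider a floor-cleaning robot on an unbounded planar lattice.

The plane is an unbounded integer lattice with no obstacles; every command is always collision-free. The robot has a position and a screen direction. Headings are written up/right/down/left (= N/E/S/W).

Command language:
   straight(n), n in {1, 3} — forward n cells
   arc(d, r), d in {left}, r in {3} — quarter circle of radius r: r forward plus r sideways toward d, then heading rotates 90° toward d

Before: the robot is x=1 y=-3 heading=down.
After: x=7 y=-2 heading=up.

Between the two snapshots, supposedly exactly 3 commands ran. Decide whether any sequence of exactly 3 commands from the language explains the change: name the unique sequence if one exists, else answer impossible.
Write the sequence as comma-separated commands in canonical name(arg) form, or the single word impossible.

key: position moved to (7,-2) AND the heading swung to N — translation plus rotation needed
begin: x=1 y=-3 heading=down
t=1 arc(left, 3) ⇒ x=4 y=-6 heading=right
t=2 arc(left, 3) ⇒ x=7 y=-3 heading=up
t=3 straight(1) ⇒ x=7 y=-2 heading=up
no rival 3-sequence matches.

arc(left, 3), arc(left, 3), straight(1)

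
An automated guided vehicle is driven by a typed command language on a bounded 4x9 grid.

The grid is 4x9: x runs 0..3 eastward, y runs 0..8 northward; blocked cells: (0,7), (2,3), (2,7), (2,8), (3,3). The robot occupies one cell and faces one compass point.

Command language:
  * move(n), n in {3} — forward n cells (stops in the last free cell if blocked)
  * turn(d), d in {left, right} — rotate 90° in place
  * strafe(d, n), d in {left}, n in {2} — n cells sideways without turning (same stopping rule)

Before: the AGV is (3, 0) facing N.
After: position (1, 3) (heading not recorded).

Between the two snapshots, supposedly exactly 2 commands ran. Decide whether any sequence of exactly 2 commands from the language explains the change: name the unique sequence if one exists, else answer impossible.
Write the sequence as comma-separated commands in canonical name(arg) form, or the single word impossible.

strafe(left, 2), move(3)

key: running move(3) before strafe(left, 2) would end elsewhere — order is forced
begin: (3, 0) facing N
step 1 (strafe(left, 2)): (1, 0) facing N
step 2 (move(3)): (1, 3) facing N
all 16 alternatives checked — unique.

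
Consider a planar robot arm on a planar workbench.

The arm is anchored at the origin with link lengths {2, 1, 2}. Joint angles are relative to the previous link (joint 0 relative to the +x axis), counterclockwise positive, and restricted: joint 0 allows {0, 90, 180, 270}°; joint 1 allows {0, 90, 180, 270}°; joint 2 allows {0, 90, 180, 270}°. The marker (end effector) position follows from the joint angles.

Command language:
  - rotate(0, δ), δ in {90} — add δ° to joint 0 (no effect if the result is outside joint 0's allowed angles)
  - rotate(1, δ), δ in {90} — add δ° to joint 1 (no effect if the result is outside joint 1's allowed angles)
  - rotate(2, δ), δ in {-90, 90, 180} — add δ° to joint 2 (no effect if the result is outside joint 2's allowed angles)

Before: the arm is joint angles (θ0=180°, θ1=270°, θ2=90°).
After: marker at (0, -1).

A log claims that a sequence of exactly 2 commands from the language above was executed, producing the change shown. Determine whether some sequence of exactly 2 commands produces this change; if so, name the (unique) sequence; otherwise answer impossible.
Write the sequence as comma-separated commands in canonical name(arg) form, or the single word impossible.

t0: joint angles (θ0=180°, θ1=270°, θ2=90°)
t=1 rotate(1, 90) ⇒ joint angles (θ0=180°, θ1=0°, θ2=90°)
t=2 rotate(1, 90) ⇒ joint angles (θ0=180°, θ1=90°, θ2=90°)
no rival 2-sequence matches.

rotate(1, 90), rotate(1, 90)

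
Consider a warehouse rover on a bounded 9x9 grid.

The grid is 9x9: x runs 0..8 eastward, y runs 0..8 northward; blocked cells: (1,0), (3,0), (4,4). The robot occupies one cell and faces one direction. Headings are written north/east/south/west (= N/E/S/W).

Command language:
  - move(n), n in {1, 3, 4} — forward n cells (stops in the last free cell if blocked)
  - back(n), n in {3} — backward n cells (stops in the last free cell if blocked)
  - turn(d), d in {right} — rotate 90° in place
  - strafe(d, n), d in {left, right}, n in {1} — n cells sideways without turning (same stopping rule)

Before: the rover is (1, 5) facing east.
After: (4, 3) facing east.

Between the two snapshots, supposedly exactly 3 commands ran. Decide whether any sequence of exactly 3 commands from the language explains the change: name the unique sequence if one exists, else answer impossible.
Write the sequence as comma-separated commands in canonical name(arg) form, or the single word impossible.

key: running move(3) before strafe(right, 1) would end elsewhere — order is forced
from: (1, 5) facing east
t=1 strafe(right, 1) ⇒ (1, 4) facing east
t=2 strafe(right, 1) ⇒ (1, 3) facing east
t=3 move(3) ⇒ (4, 3) facing east
all 343 alternatives checked — unique.

strafe(right, 1), strafe(right, 1), move(3)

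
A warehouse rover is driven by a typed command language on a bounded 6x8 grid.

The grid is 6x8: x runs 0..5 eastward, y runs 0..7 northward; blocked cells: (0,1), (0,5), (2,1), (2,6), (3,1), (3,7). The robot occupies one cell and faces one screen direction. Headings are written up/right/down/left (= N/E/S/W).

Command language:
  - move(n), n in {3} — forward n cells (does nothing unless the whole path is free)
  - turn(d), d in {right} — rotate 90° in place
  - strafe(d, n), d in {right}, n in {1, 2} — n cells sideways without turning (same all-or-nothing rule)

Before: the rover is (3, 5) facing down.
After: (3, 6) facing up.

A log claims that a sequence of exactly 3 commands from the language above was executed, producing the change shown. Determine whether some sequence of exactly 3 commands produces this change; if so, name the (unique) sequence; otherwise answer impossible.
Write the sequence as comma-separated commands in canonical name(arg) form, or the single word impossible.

turn(right), strafe(right, 1), turn(right)

key: cell and facing (now N) both changed — the 3 commands mix motion and turning
start: (3, 5) facing down
step 1 (turn(right)): (3, 5) facing left
step 2 (strafe(right, 1)): (3, 6) facing left
step 3 (turn(right)): (3, 6) facing up
no rival 3-sequence matches.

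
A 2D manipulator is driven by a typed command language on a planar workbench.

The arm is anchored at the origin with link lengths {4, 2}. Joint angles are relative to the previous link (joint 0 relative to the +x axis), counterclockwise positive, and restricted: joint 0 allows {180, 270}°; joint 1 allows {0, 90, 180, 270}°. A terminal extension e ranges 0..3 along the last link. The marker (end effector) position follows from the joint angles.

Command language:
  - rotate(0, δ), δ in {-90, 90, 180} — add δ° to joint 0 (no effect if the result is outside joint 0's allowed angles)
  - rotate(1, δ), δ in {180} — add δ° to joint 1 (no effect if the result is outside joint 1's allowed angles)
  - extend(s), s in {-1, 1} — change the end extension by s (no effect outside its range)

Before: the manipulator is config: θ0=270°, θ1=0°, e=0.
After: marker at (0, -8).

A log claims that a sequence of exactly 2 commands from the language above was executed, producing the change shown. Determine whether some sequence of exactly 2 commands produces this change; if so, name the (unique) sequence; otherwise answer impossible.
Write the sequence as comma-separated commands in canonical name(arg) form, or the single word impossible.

begin: config: θ0=270°, θ1=0°, e=0
t=1 extend(1) ⇒ config: θ0=270°, θ1=0°, e=1
t=2 extend(1) ⇒ config: θ0=270°, θ1=0°, e=2
no other 2-command option fits: unique.

extend(1), extend(1)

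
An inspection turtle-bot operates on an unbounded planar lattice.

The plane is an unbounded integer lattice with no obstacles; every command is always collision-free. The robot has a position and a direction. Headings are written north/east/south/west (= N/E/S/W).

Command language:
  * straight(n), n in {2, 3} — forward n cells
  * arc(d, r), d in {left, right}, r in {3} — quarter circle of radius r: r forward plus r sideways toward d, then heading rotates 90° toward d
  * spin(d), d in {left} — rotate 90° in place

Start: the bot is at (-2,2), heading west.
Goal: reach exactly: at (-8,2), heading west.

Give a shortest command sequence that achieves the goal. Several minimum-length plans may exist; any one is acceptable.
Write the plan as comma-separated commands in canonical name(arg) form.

initial: at (-2,2), heading west
1. straight(3) → at (-5,2), heading west
2. straight(3) → at (-8,2), heading west
nothing shorter than 2 reaches the goal.

straight(3), straight(3)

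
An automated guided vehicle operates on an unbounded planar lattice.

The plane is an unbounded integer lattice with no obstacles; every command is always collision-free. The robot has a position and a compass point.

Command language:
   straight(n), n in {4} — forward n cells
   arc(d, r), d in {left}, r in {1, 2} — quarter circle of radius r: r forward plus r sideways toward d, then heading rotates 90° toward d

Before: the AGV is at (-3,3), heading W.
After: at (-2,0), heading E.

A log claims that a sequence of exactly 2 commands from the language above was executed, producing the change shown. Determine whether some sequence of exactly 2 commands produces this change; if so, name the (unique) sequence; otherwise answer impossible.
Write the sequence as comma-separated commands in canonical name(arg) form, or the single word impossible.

arc(left, 1), arc(left, 2)

key: position moved to (-2,0) AND the heading swung to E — translation plus rotation needed
initial: at (-3,3), heading W
[1] after arc(left, 1): at (-4,2), heading S
[2] after arc(left, 2): at (-2,0), heading E
no other 2-command option fits: unique.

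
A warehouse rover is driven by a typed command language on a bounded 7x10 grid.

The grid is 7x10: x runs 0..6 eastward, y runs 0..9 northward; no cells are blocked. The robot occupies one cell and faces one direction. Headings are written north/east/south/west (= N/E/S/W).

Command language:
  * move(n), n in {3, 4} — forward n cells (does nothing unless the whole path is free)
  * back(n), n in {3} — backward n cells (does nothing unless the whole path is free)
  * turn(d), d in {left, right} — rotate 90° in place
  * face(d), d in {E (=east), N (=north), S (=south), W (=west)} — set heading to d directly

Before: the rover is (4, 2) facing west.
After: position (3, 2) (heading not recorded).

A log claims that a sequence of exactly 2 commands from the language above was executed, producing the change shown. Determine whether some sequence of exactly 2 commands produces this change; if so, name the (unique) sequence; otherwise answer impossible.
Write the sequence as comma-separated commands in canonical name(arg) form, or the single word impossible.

move(4), back(3)

key: running back(3) before move(4) would end elsewhere — order is forced
begin: (4, 2) facing west
[1] after move(4): (0, 2) facing west
[2] after back(3): (3, 2) facing west
no rival 2-sequence matches.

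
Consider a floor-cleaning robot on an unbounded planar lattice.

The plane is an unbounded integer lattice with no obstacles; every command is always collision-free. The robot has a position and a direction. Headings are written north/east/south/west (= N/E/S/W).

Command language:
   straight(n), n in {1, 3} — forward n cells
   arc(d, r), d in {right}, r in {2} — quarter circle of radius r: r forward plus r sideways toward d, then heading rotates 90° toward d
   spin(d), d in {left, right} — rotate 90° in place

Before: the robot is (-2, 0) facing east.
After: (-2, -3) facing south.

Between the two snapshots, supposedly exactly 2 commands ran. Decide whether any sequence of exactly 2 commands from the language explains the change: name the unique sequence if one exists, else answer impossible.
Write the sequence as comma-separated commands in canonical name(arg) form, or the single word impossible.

spin(right), straight(3)

key: position moved to (-2,-3) AND the heading swung to S — translation plus rotation needed
initial: (-2, 0) facing east
[1] after spin(right): (-2, 0) facing south
[2] after straight(3): (-2, -3) facing south
uniquely the one of 25 2-step routes that fits.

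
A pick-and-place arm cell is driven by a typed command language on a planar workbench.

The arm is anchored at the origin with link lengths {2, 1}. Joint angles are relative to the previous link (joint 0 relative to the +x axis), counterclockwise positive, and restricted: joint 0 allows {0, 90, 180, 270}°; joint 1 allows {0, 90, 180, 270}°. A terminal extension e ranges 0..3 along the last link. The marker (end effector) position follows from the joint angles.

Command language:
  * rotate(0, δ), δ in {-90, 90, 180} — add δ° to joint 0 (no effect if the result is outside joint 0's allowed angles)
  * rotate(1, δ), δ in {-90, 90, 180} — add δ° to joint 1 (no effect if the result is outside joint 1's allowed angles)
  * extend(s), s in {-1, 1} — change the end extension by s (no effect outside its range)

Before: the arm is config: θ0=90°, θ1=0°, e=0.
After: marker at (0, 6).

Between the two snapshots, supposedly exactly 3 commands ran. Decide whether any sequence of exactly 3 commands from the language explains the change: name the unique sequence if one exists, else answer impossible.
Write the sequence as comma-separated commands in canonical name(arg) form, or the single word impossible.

start: config: θ0=90°, θ1=0°, e=0
[1] after extend(1): config: θ0=90°, θ1=0°, e=1
[2] after extend(1): config: θ0=90°, θ1=0°, e=2
[3] after extend(1): config: θ0=90°, θ1=0°, e=3
all 512 alternatives checked — unique.

extend(1), extend(1), extend(1)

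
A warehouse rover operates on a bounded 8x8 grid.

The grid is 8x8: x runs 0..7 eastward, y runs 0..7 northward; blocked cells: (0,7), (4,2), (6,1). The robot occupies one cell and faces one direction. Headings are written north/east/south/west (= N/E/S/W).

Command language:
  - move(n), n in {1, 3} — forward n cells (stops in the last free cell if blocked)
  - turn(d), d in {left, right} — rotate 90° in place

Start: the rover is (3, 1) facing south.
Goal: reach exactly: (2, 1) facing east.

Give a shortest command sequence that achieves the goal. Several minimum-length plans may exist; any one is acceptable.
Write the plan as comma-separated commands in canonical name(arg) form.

turn(right), move(1), turn(right), turn(right)

begin: (3, 1) facing south
t=1 turn(right) ⇒ (3, 1) facing west
t=2 move(1) ⇒ (2, 1) facing west
t=3 turn(right) ⇒ (2, 1) facing north
t=4 turn(right) ⇒ (2, 1) facing east
shorter routes all fall short; 4 is best.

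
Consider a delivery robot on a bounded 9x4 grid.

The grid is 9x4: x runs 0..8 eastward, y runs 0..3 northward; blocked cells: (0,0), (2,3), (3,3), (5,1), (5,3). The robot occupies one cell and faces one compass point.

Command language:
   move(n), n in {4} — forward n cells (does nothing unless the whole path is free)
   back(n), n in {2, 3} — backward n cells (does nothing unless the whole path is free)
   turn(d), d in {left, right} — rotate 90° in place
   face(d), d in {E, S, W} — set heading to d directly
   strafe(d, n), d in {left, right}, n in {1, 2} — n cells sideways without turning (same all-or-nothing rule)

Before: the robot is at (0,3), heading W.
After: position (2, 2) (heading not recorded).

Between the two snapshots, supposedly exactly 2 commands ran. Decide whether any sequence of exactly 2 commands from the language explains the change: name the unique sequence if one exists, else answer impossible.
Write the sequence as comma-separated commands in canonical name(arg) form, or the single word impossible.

key: order matters: swapping strafe(left, 1) and back(2) lands elsewhere
initial: at (0,3), heading W
t=1 strafe(left, 1) ⇒ at (0,2), heading W
t=2 back(2) ⇒ at (2,2), heading W
no other 2-command option fits: unique.

strafe(left, 1), back(2)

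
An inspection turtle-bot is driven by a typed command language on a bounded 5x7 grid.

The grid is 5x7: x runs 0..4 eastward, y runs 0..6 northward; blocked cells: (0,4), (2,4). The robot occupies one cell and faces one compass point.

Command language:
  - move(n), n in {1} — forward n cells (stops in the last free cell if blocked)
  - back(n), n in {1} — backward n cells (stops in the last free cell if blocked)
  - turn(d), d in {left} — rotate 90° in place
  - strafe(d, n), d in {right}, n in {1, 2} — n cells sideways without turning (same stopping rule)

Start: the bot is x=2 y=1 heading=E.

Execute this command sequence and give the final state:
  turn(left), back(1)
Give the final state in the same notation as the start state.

from: x=2 y=1 heading=E
t=1 turn(left) ⇒ x=2 y=1 heading=N
t=2 back(1) ⇒ x=2 y=0 heading=N

x=2 y=0 heading=N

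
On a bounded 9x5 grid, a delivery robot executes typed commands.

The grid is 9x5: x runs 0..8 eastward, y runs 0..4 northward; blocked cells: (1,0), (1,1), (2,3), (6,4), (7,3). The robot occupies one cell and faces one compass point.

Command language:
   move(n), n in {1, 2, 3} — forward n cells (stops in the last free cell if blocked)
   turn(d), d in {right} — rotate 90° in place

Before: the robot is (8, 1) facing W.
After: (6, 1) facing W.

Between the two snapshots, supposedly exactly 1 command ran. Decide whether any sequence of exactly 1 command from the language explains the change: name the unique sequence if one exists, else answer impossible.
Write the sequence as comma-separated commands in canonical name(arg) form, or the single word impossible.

key: still facing W — the one step turns nothing
from: (8, 1) facing W
1. move(2) → (6, 1) facing W
uniquely the one of 4 1-step routes that fits.

move(2)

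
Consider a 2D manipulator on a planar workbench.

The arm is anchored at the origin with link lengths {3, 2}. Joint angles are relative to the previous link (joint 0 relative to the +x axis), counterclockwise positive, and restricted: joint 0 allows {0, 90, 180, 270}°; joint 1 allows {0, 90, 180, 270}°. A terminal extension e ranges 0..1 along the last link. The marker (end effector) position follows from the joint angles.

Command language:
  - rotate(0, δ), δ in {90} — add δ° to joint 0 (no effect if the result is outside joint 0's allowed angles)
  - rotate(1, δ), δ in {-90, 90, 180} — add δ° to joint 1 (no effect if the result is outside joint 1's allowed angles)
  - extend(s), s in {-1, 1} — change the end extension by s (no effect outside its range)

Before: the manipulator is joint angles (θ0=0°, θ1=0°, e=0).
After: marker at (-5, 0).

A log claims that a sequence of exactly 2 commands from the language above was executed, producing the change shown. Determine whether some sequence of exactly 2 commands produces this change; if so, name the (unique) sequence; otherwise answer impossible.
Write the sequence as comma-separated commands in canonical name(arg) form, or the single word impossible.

rotate(0, 90), rotate(0, 90)

initial: joint angles (θ0=0°, θ1=0°, e=0)
t=1 rotate(0, 90) ⇒ joint angles (θ0=90°, θ1=0°, e=0)
t=2 rotate(0, 90) ⇒ joint angles (θ0=180°, θ1=0°, e=0)
uniquely the one of 36 2-step routes that fits.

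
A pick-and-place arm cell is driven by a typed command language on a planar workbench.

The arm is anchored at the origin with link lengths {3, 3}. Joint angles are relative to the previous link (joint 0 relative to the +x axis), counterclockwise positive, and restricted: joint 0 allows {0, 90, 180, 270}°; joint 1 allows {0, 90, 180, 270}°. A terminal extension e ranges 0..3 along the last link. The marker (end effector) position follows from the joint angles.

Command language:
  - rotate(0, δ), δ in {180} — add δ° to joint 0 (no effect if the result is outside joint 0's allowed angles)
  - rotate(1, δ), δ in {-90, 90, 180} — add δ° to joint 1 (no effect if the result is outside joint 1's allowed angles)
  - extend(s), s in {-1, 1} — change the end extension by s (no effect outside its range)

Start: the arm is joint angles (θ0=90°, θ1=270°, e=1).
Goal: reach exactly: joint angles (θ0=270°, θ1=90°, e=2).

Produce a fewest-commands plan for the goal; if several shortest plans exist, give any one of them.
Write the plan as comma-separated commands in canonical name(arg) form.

initial: joint angles (θ0=90°, θ1=270°, e=1)
t=1 extend(1) ⇒ joint angles (θ0=90°, θ1=270°, e=2)
t=2 rotate(1, 180) ⇒ joint angles (θ0=90°, θ1=90°, e=2)
t=3 rotate(0, 180) ⇒ joint angles (θ0=270°, θ1=90°, e=2)
no 2-step plan works, so 3 is optimal.

extend(1), rotate(1, 180), rotate(0, 180)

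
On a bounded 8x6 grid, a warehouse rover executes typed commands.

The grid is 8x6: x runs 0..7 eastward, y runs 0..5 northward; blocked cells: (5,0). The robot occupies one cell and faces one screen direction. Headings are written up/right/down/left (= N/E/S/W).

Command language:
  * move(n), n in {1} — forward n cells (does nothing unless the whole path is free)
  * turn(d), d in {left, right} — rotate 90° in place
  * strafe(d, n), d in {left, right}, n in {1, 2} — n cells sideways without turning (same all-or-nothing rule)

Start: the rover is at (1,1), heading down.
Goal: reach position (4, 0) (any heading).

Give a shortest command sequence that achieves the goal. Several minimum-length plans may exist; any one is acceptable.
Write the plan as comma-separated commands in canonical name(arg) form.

initial: at (1,1), heading down
t=1 strafe(left, 2) ⇒ at (3,1), heading down
t=2 move(1) ⇒ at (3,0), heading down
t=3 strafe(left, 1) ⇒ at (4,0), heading down
no 2-step plan works, so 3 is optimal.

strafe(left, 2), move(1), strafe(left, 1)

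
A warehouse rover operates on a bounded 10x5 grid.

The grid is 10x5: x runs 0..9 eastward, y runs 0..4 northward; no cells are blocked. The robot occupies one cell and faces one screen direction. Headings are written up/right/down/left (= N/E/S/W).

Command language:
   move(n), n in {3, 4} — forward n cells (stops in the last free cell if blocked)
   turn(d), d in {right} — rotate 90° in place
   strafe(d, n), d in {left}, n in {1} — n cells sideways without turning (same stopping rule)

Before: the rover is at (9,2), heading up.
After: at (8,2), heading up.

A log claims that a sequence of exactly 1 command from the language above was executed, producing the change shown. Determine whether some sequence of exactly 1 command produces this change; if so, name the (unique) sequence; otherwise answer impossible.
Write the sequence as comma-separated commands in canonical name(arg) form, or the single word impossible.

strafe(left, 1)

key: still facing N — the one step turns nothing
start: at (9,2), heading up
1. strafe(left, 1) → at (8,2), heading up
no rival 1-sequence matches.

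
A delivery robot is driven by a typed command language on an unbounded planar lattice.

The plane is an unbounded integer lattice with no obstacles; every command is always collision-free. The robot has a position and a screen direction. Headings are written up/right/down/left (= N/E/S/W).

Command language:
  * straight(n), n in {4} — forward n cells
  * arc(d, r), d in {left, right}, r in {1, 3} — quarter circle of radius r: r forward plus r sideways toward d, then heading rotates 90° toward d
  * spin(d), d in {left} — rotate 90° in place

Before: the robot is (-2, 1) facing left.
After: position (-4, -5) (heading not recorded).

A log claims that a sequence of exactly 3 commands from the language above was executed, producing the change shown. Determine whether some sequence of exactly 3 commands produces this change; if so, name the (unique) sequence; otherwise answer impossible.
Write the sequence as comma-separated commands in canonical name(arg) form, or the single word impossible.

key: order matters: swapping arc(left, 1) and arc(right, 1) lands elsewhere
start: (-2, 1) facing left
step 1 (arc(left, 1)): (-3, 0) facing down
step 2 (straight(4)): (-3, -4) facing down
step 3 (arc(right, 1)): (-4, -5) facing left
all 216 alternatives checked — unique.

arc(left, 1), straight(4), arc(right, 1)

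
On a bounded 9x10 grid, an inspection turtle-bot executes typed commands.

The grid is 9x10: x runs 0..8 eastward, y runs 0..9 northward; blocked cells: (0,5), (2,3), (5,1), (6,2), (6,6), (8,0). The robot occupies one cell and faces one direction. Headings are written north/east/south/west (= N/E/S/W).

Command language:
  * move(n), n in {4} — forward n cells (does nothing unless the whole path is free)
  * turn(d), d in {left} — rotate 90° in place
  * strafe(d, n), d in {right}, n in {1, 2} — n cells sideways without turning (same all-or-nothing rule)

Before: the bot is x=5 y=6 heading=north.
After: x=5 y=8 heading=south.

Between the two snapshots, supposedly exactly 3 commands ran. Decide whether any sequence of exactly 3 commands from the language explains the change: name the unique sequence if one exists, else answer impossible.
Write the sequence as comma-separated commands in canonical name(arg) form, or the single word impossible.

key: position moved to (5,8) AND the heading swung to S — translation plus rotation needed
from: x=5 y=6 heading=north
1. turn(left) → x=5 y=6 heading=west
2. strafe(right, 2) → x=5 y=8 heading=west
3. turn(left) → x=5 y=8 heading=south
uniquely the one of 64 3-step routes that fits.

turn(left), strafe(right, 2), turn(left)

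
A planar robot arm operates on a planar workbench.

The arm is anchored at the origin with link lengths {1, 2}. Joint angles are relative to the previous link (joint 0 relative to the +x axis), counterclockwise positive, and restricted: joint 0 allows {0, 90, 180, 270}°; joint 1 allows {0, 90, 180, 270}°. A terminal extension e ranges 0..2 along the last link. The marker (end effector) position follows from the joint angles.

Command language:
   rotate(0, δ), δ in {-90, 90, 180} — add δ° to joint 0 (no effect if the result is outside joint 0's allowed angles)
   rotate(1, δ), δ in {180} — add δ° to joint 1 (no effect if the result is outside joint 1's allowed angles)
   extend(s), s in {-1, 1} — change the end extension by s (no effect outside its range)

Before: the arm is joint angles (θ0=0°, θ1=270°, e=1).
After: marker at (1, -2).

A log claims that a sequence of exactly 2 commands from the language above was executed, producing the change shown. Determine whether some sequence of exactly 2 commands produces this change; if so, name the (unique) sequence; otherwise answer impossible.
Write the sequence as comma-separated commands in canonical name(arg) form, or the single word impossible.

extend(-1), extend(-1)

initial: joint angles (θ0=0°, θ1=270°, e=1)
t=1 extend(-1) ⇒ joint angles (θ0=0°, θ1=270°, e=0)
t=2 extend(-1) ⇒ joint angles (θ0=0°, θ1=270°, e=0)
all 36 alternatives checked — unique.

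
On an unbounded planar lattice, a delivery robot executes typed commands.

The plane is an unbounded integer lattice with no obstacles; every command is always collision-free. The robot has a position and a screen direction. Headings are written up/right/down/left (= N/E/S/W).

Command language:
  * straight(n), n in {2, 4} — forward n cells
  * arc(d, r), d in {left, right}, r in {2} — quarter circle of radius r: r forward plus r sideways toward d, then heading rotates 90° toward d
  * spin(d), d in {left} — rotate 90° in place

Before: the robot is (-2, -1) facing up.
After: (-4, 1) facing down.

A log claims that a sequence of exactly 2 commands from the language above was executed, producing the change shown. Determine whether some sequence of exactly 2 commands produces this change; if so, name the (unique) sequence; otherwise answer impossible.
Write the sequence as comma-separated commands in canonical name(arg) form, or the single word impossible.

key: order matters: swapping arc(left, 2) and spin(left) lands elsewhere
t0: (-2, -1) facing up
1. arc(left, 2) → (-4, 1) facing left
2. spin(left) → (-4, 1) facing down
no other 2-command option fits: unique.

arc(left, 2), spin(left)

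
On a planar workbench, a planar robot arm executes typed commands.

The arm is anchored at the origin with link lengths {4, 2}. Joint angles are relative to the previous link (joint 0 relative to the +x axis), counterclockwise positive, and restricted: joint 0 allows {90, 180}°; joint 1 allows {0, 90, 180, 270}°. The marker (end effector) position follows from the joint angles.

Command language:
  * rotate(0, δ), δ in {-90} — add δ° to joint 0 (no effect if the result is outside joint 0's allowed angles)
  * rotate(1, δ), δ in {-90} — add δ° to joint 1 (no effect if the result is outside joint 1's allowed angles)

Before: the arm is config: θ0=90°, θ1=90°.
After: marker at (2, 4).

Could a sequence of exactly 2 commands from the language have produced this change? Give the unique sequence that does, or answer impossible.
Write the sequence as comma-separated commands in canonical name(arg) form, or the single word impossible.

begin: config: θ0=90°, θ1=90°
1. rotate(1, -90) → config: θ0=90°, θ1=0°
2. rotate(1, -90) → config: θ0=90°, θ1=270°
no rival 2-sequence matches.

rotate(1, -90), rotate(1, -90)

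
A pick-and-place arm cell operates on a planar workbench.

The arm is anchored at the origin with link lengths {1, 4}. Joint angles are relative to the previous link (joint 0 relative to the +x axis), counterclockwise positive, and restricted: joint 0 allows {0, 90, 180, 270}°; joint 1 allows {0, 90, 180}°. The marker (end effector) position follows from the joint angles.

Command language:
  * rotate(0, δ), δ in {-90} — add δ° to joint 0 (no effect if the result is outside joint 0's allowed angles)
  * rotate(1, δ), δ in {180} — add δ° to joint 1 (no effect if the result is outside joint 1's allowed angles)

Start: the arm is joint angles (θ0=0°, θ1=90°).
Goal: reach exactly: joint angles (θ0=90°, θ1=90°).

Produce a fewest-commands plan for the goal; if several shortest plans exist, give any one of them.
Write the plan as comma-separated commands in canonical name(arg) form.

rotate(0, -90), rotate(0, -90), rotate(0, -90)

t0: joint angles (θ0=0°, θ1=90°)
1. rotate(0, -90) → joint angles (θ0=270°, θ1=90°)
2. rotate(0, -90) → joint angles (θ0=180°, θ1=90°)
3. rotate(0, -90) → joint angles (θ0=90°, θ1=90°)
no 2-step plan works, so 3 is optimal.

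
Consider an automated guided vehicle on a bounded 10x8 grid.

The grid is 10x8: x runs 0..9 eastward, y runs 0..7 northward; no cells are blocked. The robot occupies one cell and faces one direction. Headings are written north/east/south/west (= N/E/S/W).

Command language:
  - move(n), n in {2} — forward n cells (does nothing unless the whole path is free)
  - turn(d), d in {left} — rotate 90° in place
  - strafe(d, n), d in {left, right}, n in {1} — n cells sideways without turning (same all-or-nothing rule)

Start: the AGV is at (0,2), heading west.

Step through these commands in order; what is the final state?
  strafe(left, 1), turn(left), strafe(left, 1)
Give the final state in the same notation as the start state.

begin: at (0,2), heading west
[1] after strafe(left, 1): at (0,1), heading west
[2] after turn(left): at (0,1), heading south
[3] after strafe(left, 1): at (1,1), heading south

at (1,1), heading south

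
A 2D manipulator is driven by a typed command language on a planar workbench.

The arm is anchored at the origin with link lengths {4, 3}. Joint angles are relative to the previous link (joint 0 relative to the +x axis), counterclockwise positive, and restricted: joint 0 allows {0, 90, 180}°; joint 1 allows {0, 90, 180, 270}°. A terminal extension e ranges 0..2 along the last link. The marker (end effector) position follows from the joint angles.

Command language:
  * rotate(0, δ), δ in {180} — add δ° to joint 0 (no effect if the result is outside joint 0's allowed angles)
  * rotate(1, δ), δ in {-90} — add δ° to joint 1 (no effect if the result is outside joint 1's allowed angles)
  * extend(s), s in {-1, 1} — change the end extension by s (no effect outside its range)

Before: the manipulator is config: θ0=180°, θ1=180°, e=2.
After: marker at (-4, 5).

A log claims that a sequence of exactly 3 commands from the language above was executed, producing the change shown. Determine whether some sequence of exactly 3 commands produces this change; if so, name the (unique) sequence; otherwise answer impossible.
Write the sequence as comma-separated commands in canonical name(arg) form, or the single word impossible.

rotate(1, -90), rotate(1, -90), rotate(1, -90)

initial: config: θ0=180°, θ1=180°, e=2
1. rotate(1, -90) → config: θ0=180°, θ1=90°, e=2
2. rotate(1, -90) → config: θ0=180°, θ1=0°, e=2
3. rotate(1, -90) → config: θ0=180°, θ1=270°, e=2
no other 3-command option fits: unique.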